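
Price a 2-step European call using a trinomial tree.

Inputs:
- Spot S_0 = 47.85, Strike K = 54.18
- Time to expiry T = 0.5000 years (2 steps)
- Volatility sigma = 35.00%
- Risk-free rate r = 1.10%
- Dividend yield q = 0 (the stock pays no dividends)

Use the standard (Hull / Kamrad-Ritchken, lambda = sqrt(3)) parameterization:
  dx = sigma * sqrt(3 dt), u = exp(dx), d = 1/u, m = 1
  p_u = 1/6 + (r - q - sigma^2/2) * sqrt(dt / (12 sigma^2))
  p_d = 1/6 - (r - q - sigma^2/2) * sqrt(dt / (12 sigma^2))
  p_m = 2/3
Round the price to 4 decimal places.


dt = T/N = 0.250000; dx = sigma*sqrt(3*dt) = 0.303109
u = exp(dx) = 1.354062; d = 1/u = 0.738519
p_u = 0.145944, p_m = 0.666667, p_d = 0.187389
Discount per step: exp(-r*dt) = 0.997254
Stock lattice S(k, j) with j the centered position index:
  k=0: S(0,+0) = 47.8500
  k=1: S(1,-1) = 35.3381; S(1,+0) = 47.8500; S(1,+1) = 64.7919
  k=2: S(2,-2) = 26.0979; S(2,-1) = 35.3381; S(2,+0) = 47.8500; S(2,+1) = 64.7919; S(2,+2) = 87.7322
Terminal payoffs V(N, j) = max(S_T - K, 0):
  V(2,-2) = 0.000000; V(2,-1) = 0.000000; V(2,+0) = 0.000000; V(2,+1) = 10.611862; V(2,+2) = 33.552192
Backward induction: V(k, j) = exp(-r*dt) * [p_u * V(k+1, j+1) + p_m * V(k+1, j) + p_d * V(k+1, j-1)]
  V(1,-1) = exp(-r*dt) * [p_u*0.000000 + p_m*0.000000 + p_d*0.000000] = 0.000000
  V(1,+0) = exp(-r*dt) * [p_u*10.611862 + p_m*0.000000 + p_d*0.000000] = 1.544484
  V(1,+1) = exp(-r*dt) * [p_u*33.552192 + p_m*10.611862 + p_d*0.000000] = 11.938437
  V(0,+0) = exp(-r*dt) * [p_u*11.938437 + p_m*1.544484 + p_d*0.000000] = 2.764385

Answer: Price = V(0,0) = 2.7644


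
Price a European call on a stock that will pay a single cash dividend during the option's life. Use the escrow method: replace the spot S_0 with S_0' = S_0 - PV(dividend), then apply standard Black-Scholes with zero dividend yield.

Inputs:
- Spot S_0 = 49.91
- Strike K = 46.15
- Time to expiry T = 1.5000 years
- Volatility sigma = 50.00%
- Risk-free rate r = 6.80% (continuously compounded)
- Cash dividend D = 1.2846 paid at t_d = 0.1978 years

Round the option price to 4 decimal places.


Answer: Price = 14.6791

Derivation:
PV(D) = D * exp(-r * t_d) = 1.2846 * 0.98663965 = 1.26743730
S_0' = S_0 - PV(D) = 49.9100 - 1.26743730 = 48.64256270
d1 = (ln(S_0'/K) + (r + sigma^2/2)*T) / (sigma*sqrt(T)) = 0.55865017
d2 = d1 - sigma*sqrt(T) = -0.05372227
exp(-rT) = 0.90302955
N(d1) = 0.71179975; N(d2) = 0.47857822
C = S_0' * N(d1) - K * exp(-rT) * N(d2) = 48.64256270 * 0.71179975 - 46.1500 * 0.90302955 * 0.47857822 = 14.6791


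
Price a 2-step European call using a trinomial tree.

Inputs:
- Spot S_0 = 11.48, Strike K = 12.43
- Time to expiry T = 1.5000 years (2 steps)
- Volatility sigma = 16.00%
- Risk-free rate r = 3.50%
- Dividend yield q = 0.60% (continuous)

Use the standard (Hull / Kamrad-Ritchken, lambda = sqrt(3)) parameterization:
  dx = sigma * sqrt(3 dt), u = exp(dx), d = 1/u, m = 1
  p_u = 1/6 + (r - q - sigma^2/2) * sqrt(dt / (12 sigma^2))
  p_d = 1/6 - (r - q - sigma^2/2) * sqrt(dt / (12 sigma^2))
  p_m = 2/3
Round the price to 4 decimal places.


dt = T/N = 0.750000; dx = sigma*sqrt(3*dt) = 0.240000
u = exp(dx) = 1.271249; d = 1/u = 0.786628
p_u = 0.191979, p_m = 0.666667, p_d = 0.141354
Discount per step: exp(-r*dt) = 0.974092
Stock lattice S(k, j) with j the centered position index:
  k=0: S(0,+0) = 11.4800
  k=1: S(1,-1) = 9.0305; S(1,+0) = 11.4800; S(1,+1) = 14.5939
  k=2: S(2,-2) = 7.1036; S(2,-1) = 9.0305; S(2,+0) = 11.4800; S(2,+1) = 14.5939; S(2,+2) = 18.5525
Terminal payoffs V(N, j) = max(S_T - K, 0):
  V(2,-2) = 0.000000; V(2,-1) = 0.000000; V(2,+0) = 0.000000; V(2,+1) = 2.163940; V(2,+2) = 6.122534
Backward induction: V(k, j) = exp(-r*dt) * [p_u * V(k+1, j+1) + p_m * V(k+1, j) + p_d * V(k+1, j-1)]
  V(1,-1) = exp(-r*dt) * [p_u*0.000000 + p_m*0.000000 + p_d*0.000000] = 0.000000
  V(1,+0) = exp(-r*dt) * [p_u*2.163940 + p_m*0.000000 + p_d*0.000000] = 0.404668
  V(1,+1) = exp(-r*dt) * [p_u*6.122534 + p_m*2.163940 + p_d*0.000000] = 2.550197
  V(0,+0) = exp(-r*dt) * [p_u*2.550197 + p_m*0.404668 + p_d*0.000000] = 0.739690

Answer: Price = V(0,0) = 0.7397


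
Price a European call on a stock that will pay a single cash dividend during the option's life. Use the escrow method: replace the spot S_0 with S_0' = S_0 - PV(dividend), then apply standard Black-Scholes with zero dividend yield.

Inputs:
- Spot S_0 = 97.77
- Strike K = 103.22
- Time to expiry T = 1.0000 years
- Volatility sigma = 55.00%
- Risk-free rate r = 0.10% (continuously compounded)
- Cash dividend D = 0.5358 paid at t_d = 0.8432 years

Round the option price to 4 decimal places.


PV(D) = D * exp(-r * t_d) = 0.5358 * 0.99915716 = 0.53534840
S_0' = S_0 - PV(D) = 97.7700 - 0.53534840 = 97.23465160
d1 = (ln(S_0'/K) + (r + sigma^2/2)*T) / (sigma*sqrt(T)) = 0.16820821
d2 = d1 - sigma*sqrt(T) = -0.38179179
exp(-rT) = 0.99900050
N(d1) = 0.56679026; N(d2) = 0.35130790
C = S_0' * N(d1) - K * exp(-rT) * N(d2) = 97.23465160 * 0.56679026 - 103.2200 * 0.99900050 * 0.35130790 = 18.8859

Answer: Price = 18.8859


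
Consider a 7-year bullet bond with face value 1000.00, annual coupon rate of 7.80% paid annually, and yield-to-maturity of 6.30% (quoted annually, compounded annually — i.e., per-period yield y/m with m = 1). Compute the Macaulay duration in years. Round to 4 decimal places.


Coupon per period c = face * coupon_rate / m = 78.000000
Periods per year m = 1; per-period yield y/m = 0.063000
Number of cashflows N = 7
Cashflows (t years, CF_t, discount factor 1/(1+y/m)^(m*t), PV):
  t = 1.0000: CF_t = 78.000000, DF = 0.940734, PV = 73.377234
  t = 2.0000: CF_t = 78.000000, DF = 0.884980, PV = 69.028442
  t = 3.0000: CF_t = 78.000000, DF = 0.832531, PV = 64.937387
  t = 4.0000: CF_t = 78.000000, DF = 0.783190, PV = 61.088793
  t = 5.0000: CF_t = 78.000000, DF = 0.736773, PV = 57.468291
  t = 6.0000: CF_t = 78.000000, DF = 0.693107, PV = 54.062362
  t = 7.0000: CF_t = 1078.000000, DF = 0.652029, PV = 702.887644
Price P = sum_t PV_t = 1082.850154
Macaulay numerator sum_t t * PV_t:
  t * PV_t at t = 1.0000: 73.377234
  t * PV_t at t = 2.0000: 138.056885
  t * PV_t at t = 3.0000: 194.812161
  t * PV_t at t = 4.0000: 244.355172
  t * PV_t at t = 5.0000: 287.341454
  t * PV_t at t = 6.0000: 324.374171
  t * PV_t at t = 7.0000: 4920.213511
Macaulay duration D = (sum_t t * PV_t) / P = 6182.530588 / 1082.850154 = 5.709498

Answer: Macaulay duration = 5.7095 years


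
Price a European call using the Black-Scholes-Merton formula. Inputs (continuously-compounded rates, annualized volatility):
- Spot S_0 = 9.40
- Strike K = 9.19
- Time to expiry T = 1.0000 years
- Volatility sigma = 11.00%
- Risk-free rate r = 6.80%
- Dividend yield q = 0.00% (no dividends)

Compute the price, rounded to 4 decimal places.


d1 = (ln(S/K) + (r - q + 0.5*sigma^2) * T) / (sigma * sqrt(T)) = 0.87857957
d2 = d1 - sigma * sqrt(T) = 0.76857957
exp(-rT) = 0.93426047; exp(-qT) = 1.00000000
C = S_0 * exp(-qT) * N(d1) - K * exp(-rT) * N(d2)
N(d1) = 0.81018536; N(d2) = 0.77892853
C = 9.4000 * 1.00000000 * 0.81018536 - 9.1900 * 0.93426047 * 0.77892853 = 0.9280

Answer: Price = 0.9280


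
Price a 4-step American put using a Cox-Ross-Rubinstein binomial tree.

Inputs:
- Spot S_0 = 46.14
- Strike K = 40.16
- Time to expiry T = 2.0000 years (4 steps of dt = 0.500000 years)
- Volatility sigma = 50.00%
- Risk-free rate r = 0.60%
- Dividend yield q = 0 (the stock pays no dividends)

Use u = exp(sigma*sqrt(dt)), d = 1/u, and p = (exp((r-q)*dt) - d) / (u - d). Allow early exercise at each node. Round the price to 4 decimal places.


Answer: Price = V(0,0) = 9.0252

Derivation:
dt = T/N = 0.500000
u = exp(sigma*sqrt(dt)) = 1.424119; d = 1/u = 0.702189
p = (exp((r-q)*dt) - d) / (u - d) = 0.416683
Discount per step: exp(-r*dt) = 0.997004
Stock lattice S(k, i) with i counting down-moves:
  k=0: S(0,0) = 46.1400
  k=1: S(1,0) = 65.7089; S(1,1) = 32.3990
  k=2: S(2,0) = 93.5772; S(2,1) = 46.1400; S(2,2) = 22.7502
  k=3: S(3,0) = 133.2651; S(3,1) = 65.7089; S(3,2) = 32.3990; S(3,3) = 15.9749
  k=4: S(4,0) = 189.7854; S(4,1) = 93.5772; S(4,2) = 46.1400; S(4,3) = 22.7502; S(4,4) = 11.2174
Terminal payoffs V(N, i) = max(K - S_T, 0):
  V(4,0) = 0.000000; V(4,1) = 0.000000; V(4,2) = 0.000000; V(4,3) = 17.409811; V(4,4) = 28.942594
Backward induction: V(k, i) = exp(-r*dt) * [p * V(k+1, i) + (1-p) * V(k+1, i+1)]; then take max(V_cont, immediate exercise) for American.
  V(3,0) = exp(-r*dt) * [p*0.000000 + (1-p)*0.000000] = 0.000000; exercise = 0.000000; V(3,0) = max -> 0.000000
  V(3,1) = exp(-r*dt) * [p*0.000000 + (1-p)*0.000000] = 0.000000; exercise = 0.000000; V(3,1) = max -> 0.000000
  V(3,2) = exp(-r*dt) * [p*0.000000 + (1-p)*17.409811] = 10.125022; exercise = 7.761023; V(3,2) = max -> 10.125022
  V(3,3) = exp(-r*dt) * [p*17.409811 + (1-p)*28.942594] = 24.064779; exercise = 24.185079; V(3,3) = max -> 24.185079
  V(2,0) = exp(-r*dt) * [p*0.000000 + (1-p)*0.000000] = 0.000000; exercise = 0.000000; V(2,0) = max -> 0.000000
  V(2,1) = exp(-r*dt) * [p*0.000000 + (1-p)*10.125022] = 5.888408; exercise = 0.000000; V(2,1) = max -> 5.888408
  V(2,2) = exp(-r*dt) * [p*10.125022 + (1-p)*24.185079] = 18.271598; exercise = 17.409811; V(2,2) = max -> 18.271598
  V(1,0) = exp(-r*dt) * [p*0.000000 + (1-p)*5.888408] = 3.424521; exercise = 0.000000; V(1,0) = max -> 3.424521
  V(1,1) = exp(-r*dt) * [p*5.888408 + (1-p)*18.271598] = 13.072460; exercise = 7.761023; V(1,1) = max -> 13.072460
  V(0,0) = exp(-r*dt) * [p*3.424521 + (1-p)*13.072460] = 9.025214; exercise = 0.000000; V(0,0) = max -> 9.025214


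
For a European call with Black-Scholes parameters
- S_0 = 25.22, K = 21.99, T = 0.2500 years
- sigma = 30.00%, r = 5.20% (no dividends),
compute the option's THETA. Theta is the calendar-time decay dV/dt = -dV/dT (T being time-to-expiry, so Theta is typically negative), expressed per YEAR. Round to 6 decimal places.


d1 = 1.0753301731; d2 = 0.9253301731
phi(d1) = 0.2237768288; exp(-qT) = 1.0000000000; exp(-rT) = 0.9870841350
Theta = -S*exp(-qT)*phi(d1)*sigma/(2*sqrt(T)) - r*K*exp(-rT)*N(d2) + q*S*exp(-qT)*N(d1)
N(d1) = 0.8588865340; N(d2) = 0.8226029059; sqrt(T) = 0.5000000000
Term 1 = -25.2200 * 1.0000000000 * 0.2237768288 * 0.3000 / (2 * 0.5000000000) = -1.6930954867
Term 2 = -0.0520 * 21.9900 * 0.9870841350 * 0.8226029059 = -0.9284809211
Term 3 = 0 (no dividend yield, q = 0)
Theta = -1.6930954867 + (-0.9284809211) + (0.0000000000) = -2.621576

Answer: Theta = -2.621576


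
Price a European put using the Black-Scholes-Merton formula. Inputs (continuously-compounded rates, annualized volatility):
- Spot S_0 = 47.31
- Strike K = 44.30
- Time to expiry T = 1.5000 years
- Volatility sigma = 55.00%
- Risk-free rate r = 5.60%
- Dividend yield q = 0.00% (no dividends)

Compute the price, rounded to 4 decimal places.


Answer: Price = 8.5945

Derivation:
d1 = (ln(S/K) + (r - q + 0.5*sigma^2) * T) / (sigma * sqrt(T)) = 0.55909531
d2 = d1 - sigma * sqrt(T) = -0.11451437
exp(-rT) = 0.91943126; exp(-qT) = 1.00000000
P = K * exp(-rT) * N(-d2) - S_0 * exp(-qT) * N(-d1)
N(-d1) = 0.28804834; N(-d2) = 0.54558497
P = 44.3000 * 0.91943126 * 0.54558497 - 47.3100 * 1.00000000 * 0.28804834 = 8.5945


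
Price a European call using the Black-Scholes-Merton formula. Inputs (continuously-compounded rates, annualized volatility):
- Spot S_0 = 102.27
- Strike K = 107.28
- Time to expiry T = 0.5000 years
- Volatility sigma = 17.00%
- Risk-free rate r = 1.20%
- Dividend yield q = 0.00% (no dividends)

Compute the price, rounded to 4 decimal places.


d1 = (ln(S/K) + (r - q + 0.5*sigma^2) * T) / (sigma * sqrt(T)) = -0.28784124
d2 = d1 - sigma * sqrt(T) = -0.40804940
exp(-rT) = 0.99401796; exp(-qT) = 1.00000000
C = S_0 * exp(-qT) * N(d1) - K * exp(-rT) * N(d2)
N(d1) = 0.38673413; N(d2) = 0.34161871
C = 102.2700 * 1.00000000 * 0.38673413 - 107.2800 * 0.99401796 * 0.34161871 = 3.1217

Answer: Price = 3.1217


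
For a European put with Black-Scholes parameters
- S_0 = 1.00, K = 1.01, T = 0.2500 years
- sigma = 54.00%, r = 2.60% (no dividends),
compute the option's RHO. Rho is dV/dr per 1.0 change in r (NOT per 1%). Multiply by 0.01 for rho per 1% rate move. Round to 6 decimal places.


Answer: Rho = -0.140168

Derivation:
d1 = 0.1222209968; d2 = -0.1477790032
phi(d1) = 0.3959736861; exp(-qT) = 1.0000000000; exp(-rT) = 0.9935210793
N(-d2) = 0.5587414098
Rho = -K*T*exp(-rT)*N(-d2) = -1.0100 * 0.2500 * 0.9935210793 * 0.5587414098 = -0.140168


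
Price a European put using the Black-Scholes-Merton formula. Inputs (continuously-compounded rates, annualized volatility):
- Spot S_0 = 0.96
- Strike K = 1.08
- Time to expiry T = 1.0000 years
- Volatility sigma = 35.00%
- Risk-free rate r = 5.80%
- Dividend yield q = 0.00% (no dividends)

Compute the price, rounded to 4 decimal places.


Answer: Price = 0.1690

Derivation:
d1 = (ln(S/K) + (r - q + 0.5*sigma^2) * T) / (sigma * sqrt(T)) = 0.00419133
d2 = d1 - sigma * sqrt(T) = -0.34580867
exp(-rT) = 0.94364995; exp(-qT) = 1.00000000
P = K * exp(-rT) * N(-d2) - S_0 * exp(-qT) * N(-d1)
N(-d1) = 0.49832791; N(-d2) = 0.63525675
P = 1.0800 * 0.94364995 * 0.63525675 - 0.9600 * 1.00000000 * 0.49832791 = 0.1690


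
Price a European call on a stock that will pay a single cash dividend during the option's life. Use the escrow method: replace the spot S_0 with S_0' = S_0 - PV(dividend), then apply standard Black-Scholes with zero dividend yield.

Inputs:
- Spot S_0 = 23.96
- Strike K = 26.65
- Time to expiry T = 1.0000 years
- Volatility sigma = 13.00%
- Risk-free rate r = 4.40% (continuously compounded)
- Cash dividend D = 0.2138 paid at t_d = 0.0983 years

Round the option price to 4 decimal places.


PV(D) = D * exp(-r * t_d) = 0.2138 * 0.99568414 = 0.21287727
S_0' = S_0 - PV(D) = 23.9600 - 0.21287727 = 23.74712273
d1 = (ln(S_0'/K) + (r + sigma^2/2)*T) / (sigma*sqrt(T)) = -0.48367520
d2 = d1 - sigma*sqrt(T) = -0.61367520
exp(-rT) = 0.95695396
N(d1) = 0.31430820; N(d2) = 0.26971499
C = S_0' * N(d1) - K * exp(-rT) * N(d2) = 23.74712273 * 0.31430820 - 26.6500 * 0.95695396 * 0.26971499 = 0.5854

Answer: Price = 0.5854


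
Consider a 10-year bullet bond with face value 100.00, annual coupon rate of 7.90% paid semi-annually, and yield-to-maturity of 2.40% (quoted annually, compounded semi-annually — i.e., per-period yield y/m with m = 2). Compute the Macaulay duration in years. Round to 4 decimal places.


Coupon per period c = face * coupon_rate / m = 3.950000
Periods per year m = 2; per-period yield y/m = 0.012000
Number of cashflows N = 20
Cashflows (t years, CF_t, discount factor 1/(1+y/m)^(m*t), PV):
  t = 0.5000: CF_t = 3.950000, DF = 0.988142, PV = 3.903162
  t = 1.0000: CF_t = 3.950000, DF = 0.976425, PV = 3.856880
  t = 1.5000: CF_t = 3.950000, DF = 0.964847, PV = 3.811146
  t = 2.0000: CF_t = 3.950000, DF = 0.953406, PV = 3.765954
  t = 2.5000: CF_t = 3.950000, DF = 0.942101, PV = 3.721299
  t = 3.0000: CF_t = 3.950000, DF = 0.930930, PV = 3.677173
  t = 3.5000: CF_t = 3.950000, DF = 0.919891, PV = 3.633570
  t = 4.0000: CF_t = 3.950000, DF = 0.908983, PV = 3.590484
  t = 4.5000: CF_t = 3.950000, DF = 0.898205, PV = 3.547909
  t = 5.0000: CF_t = 3.950000, DF = 0.887554, PV = 3.505839
  t = 5.5000: CF_t = 3.950000, DF = 0.877030, PV = 3.464268
  t = 6.0000: CF_t = 3.950000, DF = 0.866630, PV = 3.423190
  t = 6.5000: CF_t = 3.950000, DF = 0.856354, PV = 3.382598
  t = 7.0000: CF_t = 3.950000, DF = 0.846200, PV = 3.342488
  t = 7.5000: CF_t = 3.950000, DF = 0.836166, PV = 3.302854
  t = 8.0000: CF_t = 3.950000, DF = 0.826251, PV = 3.263690
  t = 8.5000: CF_t = 3.950000, DF = 0.816453, PV = 3.224990
  t = 9.0000: CF_t = 3.950000, DF = 0.806772, PV = 3.186749
  t = 9.5000: CF_t = 3.950000, DF = 0.797205, PV = 3.148962
  t = 10.0000: CF_t = 103.950000, DF = 0.787752, PV = 81.886865
Price P = sum_t PV_t = 148.640069
Macaulay numerator sum_t t * PV_t:
  t * PV_t at t = 0.5000: 1.951581
  t * PV_t at t = 1.0000: 3.856880
  t * PV_t at t = 1.5000: 5.716719
  t * PV_t at t = 2.0000: 7.531909
  t * PV_t at t = 2.5000: 9.303247
  t * PV_t at t = 3.0000: 11.031518
  t * PV_t at t = 3.5000: 12.717494
  t * PV_t at t = 4.0000: 14.361936
  t * PV_t at t = 4.5000: 15.965591
  t * PV_t at t = 5.0000: 17.529195
  t * PV_t at t = 5.5000: 19.053473
  t * PV_t at t = 6.0000: 20.539137
  t * PV_t at t = 6.5000: 21.986889
  t * PV_t at t = 7.0000: 23.397419
  t * PV_t at t = 7.5000: 24.771407
  t * PV_t at t = 8.0000: 26.109520
  t * PV_t at t = 8.5000: 27.412416
  t * PV_t at t = 9.0000: 28.680742
  t * PV_t at t = 9.5000: 29.915135
  t * PV_t at t = 10.0000: 818.868648
Macaulay duration D = (sum_t t * PV_t) / P = 1140.700854 / 148.640069 = 7.674249

Answer: Macaulay duration = 7.6742 years


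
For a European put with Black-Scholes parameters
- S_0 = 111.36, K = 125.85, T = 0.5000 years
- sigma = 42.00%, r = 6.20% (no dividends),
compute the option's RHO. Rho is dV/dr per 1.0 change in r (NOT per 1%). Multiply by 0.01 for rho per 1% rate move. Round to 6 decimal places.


d1 = -0.1590065126; d2 = -0.4559913607
phi(d1) = 0.3939307807; exp(-qT) = 1.0000000000; exp(-rT) = 0.9694755731
N(-d2) = 0.6758019046
Rho = -K*T*exp(-rT)*N(-d2) = -125.8500 * 0.5000 * 0.9694755731 * 0.6758019046 = -41.226789

Answer: Rho = -41.226789


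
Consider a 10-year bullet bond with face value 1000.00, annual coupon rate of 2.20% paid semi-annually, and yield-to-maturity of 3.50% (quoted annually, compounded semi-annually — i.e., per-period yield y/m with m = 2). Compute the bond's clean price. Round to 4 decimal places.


Coupon per period c = face * coupon_rate / m = 11.000000
Periods per year m = 2; per-period yield y/m = 0.017500
Number of cashflows N = 20
Cashflows (t years, CF_t, discount factor 1/(1+y/m)^(m*t), PV):
  t = 0.5000: CF_t = 11.000000, DF = 0.982801, PV = 10.810811
  t = 1.0000: CF_t = 11.000000, DF = 0.965898, PV = 10.624875
  t = 1.5000: CF_t = 11.000000, DF = 0.949285, PV = 10.442138
  t = 2.0000: CF_t = 11.000000, DF = 0.932959, PV = 10.262544
  t = 2.5000: CF_t = 11.000000, DF = 0.916913, PV = 10.086038
  t = 3.0000: CF_t = 11.000000, DF = 0.901143, PV = 9.912568
  t = 3.5000: CF_t = 11.000000, DF = 0.885644, PV = 9.742082
  t = 4.0000: CF_t = 11.000000, DF = 0.870412, PV = 9.574527
  t = 4.5000: CF_t = 11.000000, DF = 0.855441, PV = 9.409855
  t = 5.0000: CF_t = 11.000000, DF = 0.840729, PV = 9.248015
  t = 5.5000: CF_t = 11.000000, DF = 0.826269, PV = 9.088958
  t = 6.0000: CF_t = 11.000000, DF = 0.812058, PV = 8.932637
  t = 6.5000: CF_t = 11.000000, DF = 0.798091, PV = 8.779004
  t = 7.0000: CF_t = 11.000000, DF = 0.784365, PV = 8.628014
  t = 7.5000: CF_t = 11.000000, DF = 0.770875, PV = 8.479621
  t = 8.0000: CF_t = 11.000000, DF = 0.757616, PV = 8.333779
  t = 8.5000: CF_t = 11.000000, DF = 0.744586, PV = 8.190447
  t = 9.0000: CF_t = 11.000000, DF = 0.731780, PV = 8.049579
  t = 9.5000: CF_t = 11.000000, DF = 0.719194, PV = 7.911134
  t = 10.0000: CF_t = 1011.000000, DF = 0.706825, PV = 714.599648
Price P = sum_t PV_t = 891.106272

Answer: Price = 891.1063


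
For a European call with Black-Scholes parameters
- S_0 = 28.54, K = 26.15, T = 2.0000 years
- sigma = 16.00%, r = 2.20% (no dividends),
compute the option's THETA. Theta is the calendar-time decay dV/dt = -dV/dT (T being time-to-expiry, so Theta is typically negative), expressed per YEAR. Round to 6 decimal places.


d1 = 0.6941022988; d2 = 0.4678281288
phi(d1) = 0.3135402513; exp(-qT) = 1.0000000000; exp(-rT) = 0.9569539575
Theta = -S*exp(-qT)*phi(d1)*sigma/(2*sqrt(T)) - r*K*exp(-rT)*N(d2) + q*S*exp(-qT)*N(d1)
N(d1) = 0.7561909715; N(d2) = 0.6800462483; sqrt(T) = 1.4142135624
Term 1 = -28.5400 * 1.0000000000 * 0.3135402513 * 0.1600 / (2 * 1.4142135624) = -0.5062001389
Term 2 = -0.0220 * 26.1500 * 0.9569539575 * 0.6800462483 = -0.3743896773
Term 3 = 0 (no dividend yield, q = 0)
Theta = -0.5062001389 + (-0.3743896773) + (0.0000000000) = -0.880590

Answer: Theta = -0.880590


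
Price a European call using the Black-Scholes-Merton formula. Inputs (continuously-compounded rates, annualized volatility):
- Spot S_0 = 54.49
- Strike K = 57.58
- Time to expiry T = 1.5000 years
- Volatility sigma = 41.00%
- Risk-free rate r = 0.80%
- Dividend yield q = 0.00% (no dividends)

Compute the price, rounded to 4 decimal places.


d1 = (ln(S/K) + (r - q + 0.5*sigma^2) * T) / (sigma * sqrt(T)) = 0.16512531
d2 = d1 - sigma * sqrt(T) = -0.33702009
exp(-rT) = 0.98807171; exp(-qT) = 1.00000000
C = S_0 * exp(-qT) * N(d1) - K * exp(-rT) * N(d2)
N(d1) = 0.56557732; N(d2) = 0.36805088
C = 54.4900 * 1.00000000 * 0.56557732 - 57.5800 * 0.98807171 * 0.36805088 = 9.8787

Answer: Price = 9.8787


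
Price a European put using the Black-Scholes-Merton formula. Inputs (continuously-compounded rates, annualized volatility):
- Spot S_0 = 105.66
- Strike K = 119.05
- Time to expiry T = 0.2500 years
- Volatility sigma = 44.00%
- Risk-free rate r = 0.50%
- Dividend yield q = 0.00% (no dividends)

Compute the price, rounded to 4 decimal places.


d1 = (ln(S/K) + (r - q + 0.5*sigma^2) * T) / (sigma * sqrt(T)) = -0.42666901
d2 = d1 - sigma * sqrt(T) = -0.64666901
exp(-rT) = 0.99875078; exp(-qT) = 1.00000000
P = K * exp(-rT) * N(-d2) - S_0 * exp(-qT) * N(-d1)
N(-d1) = 0.66518979; N(-d2) = 0.74107691
P = 119.0500 * 0.99875078 * 0.74107691 - 105.6600 * 1.00000000 * 0.66518979 = 17.8310

Answer: Price = 17.8310


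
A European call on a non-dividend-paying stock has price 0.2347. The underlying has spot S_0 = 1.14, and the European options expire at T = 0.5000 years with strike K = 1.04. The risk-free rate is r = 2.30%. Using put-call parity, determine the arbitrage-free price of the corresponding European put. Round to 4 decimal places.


Put-call parity: C - P = S_0 * exp(-qT) - K * exp(-rT).
S_0 * exp(-qT) = 1.1400 * 1.00000000 = 1.14000000
K * exp(-rT) = 1.0400 * 0.98856587 = 1.02810851
P = C - S*exp(-qT) + K*exp(-rT)
P = 0.2347 - 1.14000000 + 1.02810851 = 0.1228

Answer: Put price = 0.1228


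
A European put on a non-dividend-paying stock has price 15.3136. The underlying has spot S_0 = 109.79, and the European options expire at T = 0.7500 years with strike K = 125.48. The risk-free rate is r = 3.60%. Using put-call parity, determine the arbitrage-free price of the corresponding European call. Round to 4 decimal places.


Put-call parity: C - P = S_0 * exp(-qT) - K * exp(-rT).
S_0 * exp(-qT) = 109.7900 * 1.00000000 = 109.79000000
K * exp(-rT) = 125.4800 * 0.97336124 = 122.13736859
C = P + S*exp(-qT) - K*exp(-rT)
C = 15.3136 + 109.79000000 - 122.13736859 = 2.9662

Answer: Call price = 2.9662


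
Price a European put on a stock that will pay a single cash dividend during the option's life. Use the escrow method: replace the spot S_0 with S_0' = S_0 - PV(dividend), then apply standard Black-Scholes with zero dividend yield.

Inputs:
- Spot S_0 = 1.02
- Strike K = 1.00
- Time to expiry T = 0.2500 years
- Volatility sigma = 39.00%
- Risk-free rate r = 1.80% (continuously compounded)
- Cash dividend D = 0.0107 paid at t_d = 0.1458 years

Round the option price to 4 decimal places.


PV(D) = D * exp(-r * t_d) = 0.0107 * 0.99737904 = 0.01067196
S_0' = S_0 - PV(D) = 1.0200 - 0.01067196 = 1.00932804
d1 = (ln(S_0'/K) + (r + sigma^2/2)*T) / (sigma*sqrt(T)) = 0.16819132
d2 = d1 - sigma*sqrt(T) = -0.02680868
exp(-rT) = 0.99551011
N(-d1) = 0.43321639; N(-d2) = 0.51069384
P = K * exp(-rT) * N(-d2) - S_0' * N(-d1) = 1.0000 * 0.99551011 * 0.51069384 - 1.00932804 * 0.43321639 = 0.0711

Answer: Price = 0.0711


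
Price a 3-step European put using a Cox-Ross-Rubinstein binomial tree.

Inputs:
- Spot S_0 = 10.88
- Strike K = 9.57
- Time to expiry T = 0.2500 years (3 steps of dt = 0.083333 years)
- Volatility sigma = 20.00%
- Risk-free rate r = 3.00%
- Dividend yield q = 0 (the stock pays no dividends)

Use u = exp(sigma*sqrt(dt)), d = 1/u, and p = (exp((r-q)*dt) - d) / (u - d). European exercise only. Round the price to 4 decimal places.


dt = T/N = 0.083333
u = exp(sigma*sqrt(dt)) = 1.059434; d = 1/u = 0.943900
p = (exp((r-q)*dt) - d) / (u - d) = 0.507236
Discount per step: exp(-r*dt) = 0.997503
Stock lattice S(k, i) with i counting down-moves:
  k=0: S(0,0) = 10.8800
  k=1: S(1,0) = 11.5266; S(1,1) = 10.2696
  k=2: S(2,0) = 12.2117; S(2,1) = 10.8800; S(2,2) = 9.6935
  k=3: S(3,0) = 12.9375; S(3,1) = 11.5266; S(3,2) = 10.2696; S(3,3) = 9.1497
Terminal payoffs V(N, i) = max(K - S_T, 0):
  V(3,0) = 0.000000; V(3,1) = 0.000000; V(3,2) = 0.000000; V(3,3) = 0.420299
Backward induction: V(k, i) = exp(-r*dt) * [p * V(k+1, i) + (1-p) * V(k+1, i+1)].
  V(2,0) = exp(-r*dt) * [p*0.000000 + (1-p)*0.000000] = 0.000000
  V(2,1) = exp(-r*dt) * [p*0.000000 + (1-p)*0.000000] = 0.000000
  V(2,2) = exp(-r*dt) * [p*0.000000 + (1-p)*0.420299] = 0.206591
  V(1,0) = exp(-r*dt) * [p*0.000000 + (1-p)*0.000000] = 0.000000
  V(1,1) = exp(-r*dt) * [p*0.000000 + (1-p)*0.206591] = 0.101547
  V(0,0) = exp(-r*dt) * [p*0.000000 + (1-p)*0.101547] = 0.049914

Answer: Price = V(0,0) = 0.0499


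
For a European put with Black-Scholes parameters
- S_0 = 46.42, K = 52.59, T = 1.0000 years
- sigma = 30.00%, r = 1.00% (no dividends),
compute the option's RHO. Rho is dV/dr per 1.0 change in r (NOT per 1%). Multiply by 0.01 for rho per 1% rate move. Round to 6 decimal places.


Answer: Rho = -36.595758

Derivation:
d1 = -0.2326519558; d2 = -0.5326519558
phi(d1) = 0.3882903092; exp(-qT) = 1.0000000000; exp(-rT) = 0.9900498337
N(-d2) = 0.7028627352
Rho = -K*T*exp(-rT)*N(-d2) = -52.5900 * 1.0000 * 0.9900498337 * 0.7028627352 = -36.595758


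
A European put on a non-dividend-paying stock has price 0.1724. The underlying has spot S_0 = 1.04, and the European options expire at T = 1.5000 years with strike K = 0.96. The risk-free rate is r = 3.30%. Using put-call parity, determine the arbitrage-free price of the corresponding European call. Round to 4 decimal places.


Put-call parity: C - P = S_0 * exp(-qT) - K * exp(-rT).
S_0 * exp(-qT) = 1.0400 * 1.00000000 = 1.04000000
K * exp(-rT) = 0.9600 * 0.95170516 = 0.91363695
C = P + S*exp(-qT) - K*exp(-rT)
C = 0.1724 + 1.04000000 - 0.91363695 = 0.2988

Answer: Call price = 0.2988


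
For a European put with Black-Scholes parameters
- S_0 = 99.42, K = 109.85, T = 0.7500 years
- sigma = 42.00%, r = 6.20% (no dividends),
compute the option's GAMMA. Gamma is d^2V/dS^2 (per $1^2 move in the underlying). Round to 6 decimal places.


Answer: Gamma = 0.011025

Derivation:
d1 = 0.0354314412; d2 = -0.3282992284
phi(d1) = 0.3986919455; exp(-qT) = 1.0000000000; exp(-rT) = 0.9545645606
Gamma = exp(-qT) * phi(d1) / (S * sigma * sqrt(T)) = 1.0000000000 * 0.3986919455 / (99.4200 * 0.4200 * 0.8660254038) = 0.011025


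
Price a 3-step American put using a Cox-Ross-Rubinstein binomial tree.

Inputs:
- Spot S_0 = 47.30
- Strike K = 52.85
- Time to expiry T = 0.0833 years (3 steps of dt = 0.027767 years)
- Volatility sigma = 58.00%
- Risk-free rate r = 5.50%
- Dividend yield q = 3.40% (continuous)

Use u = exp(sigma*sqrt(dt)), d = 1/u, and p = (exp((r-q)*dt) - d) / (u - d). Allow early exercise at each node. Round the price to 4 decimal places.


dt = T/N = 0.027767
u = exp(sigma*sqrt(dt)) = 1.101472; d = 1/u = 0.907876
p = (exp((r-q)*dt) - d) / (u - d) = 0.478870
Discount per step: exp(-r*dt) = 0.998474
Stock lattice S(k, i) with i counting down-moves:
  k=0: S(0,0) = 47.3000
  k=1: S(1,0) = 52.0996; S(1,1) = 42.9425
  k=2: S(2,0) = 57.3863; S(2,1) = 47.3000; S(2,2) = 38.9865
  k=3: S(3,0) = 63.2094; S(3,1) = 52.0996; S(3,2) = 42.9425; S(3,3) = 35.3949
Terminal payoffs V(N, i) = max(K - S_T, 0):
  V(3,0) = 0.000000; V(3,1) = 0.750381; V(3,2) = 9.907459; V(3,3) = 17.455080
Backward induction: V(k, i) = exp(-r*dt) * [p * V(k+1, i) + (1-p) * V(k+1, i+1)]; then take max(V_cont, immediate exercise) for American.
  V(2,0) = exp(-r*dt) * [p*0.000000 + (1-p)*0.750381] = 0.390450; exercise = 0.000000; V(2,0) = max -> 0.390450
  V(2,1) = exp(-r*dt) * [p*0.750381 + (1-p)*9.907459] = 5.513984; exercise = 5.550000; V(2,1) = max -> 5.550000
  V(2,2) = exp(-r*dt) * [p*9.907459 + (1-p)*17.455080] = 13.819632; exercise = 13.863492; V(2,2) = max -> 13.863492
  V(1,0) = exp(-r*dt) * [p*0.390450 + (1-p)*5.550000] = 3.074548; exercise = 0.750381; V(1,0) = max -> 3.074548
  V(1,1) = exp(-r*dt) * [p*5.550000 + (1-p)*13.863492] = 9.867331; exercise = 9.907459; V(1,1) = max -> 9.907459
  V(0,0) = exp(-r*dt) * [p*3.074548 + (1-p)*9.907459] = 6.625259; exercise = 5.550000; V(0,0) = max -> 6.625259

Answer: Price = V(0,0) = 6.6253


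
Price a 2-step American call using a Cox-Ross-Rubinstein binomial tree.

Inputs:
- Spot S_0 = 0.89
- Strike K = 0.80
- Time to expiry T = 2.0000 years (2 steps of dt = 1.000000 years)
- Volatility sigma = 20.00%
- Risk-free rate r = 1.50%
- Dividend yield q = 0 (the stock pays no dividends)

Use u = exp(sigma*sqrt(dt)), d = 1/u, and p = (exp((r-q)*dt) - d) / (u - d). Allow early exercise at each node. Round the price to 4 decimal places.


dt = T/N = 1.000000
u = exp(sigma*sqrt(dt)) = 1.221403; d = 1/u = 0.818731
p = (exp((r-q)*dt) - d) / (u - d) = 0.487698
Discount per step: exp(-r*dt) = 0.985112
Stock lattice S(k, i) with i counting down-moves:
  k=0: S(0,0) = 0.8900
  k=1: S(1,0) = 1.0870; S(1,1) = 0.7287
  k=2: S(2,0) = 1.3277; S(2,1) = 0.8900; S(2,2) = 0.5966
Terminal payoffs V(N, i) = max(S_T - K, 0):
  V(2,0) = 0.527724; V(2,1) = 0.090000; V(2,2) = 0.000000
Backward induction: V(k, i) = exp(-r*dt) * [p * V(k+1, i) + (1-p) * V(k+1, i+1)]; then take max(V_cont, immediate exercise) for American.
  V(1,0) = exp(-r*dt) * [p*0.527724 + (1-p)*0.090000] = 0.298959; exercise = 0.287048; V(1,0) = max -> 0.298959
  V(1,1) = exp(-r*dt) * [p*0.090000 + (1-p)*0.000000] = 0.043239; exercise = 0.000000; V(1,1) = max -> 0.043239
  V(0,0) = exp(-r*dt) * [p*0.298959 + (1-p)*0.043239] = 0.165453; exercise = 0.090000; V(0,0) = max -> 0.165453

Answer: Price = V(0,0) = 0.1655


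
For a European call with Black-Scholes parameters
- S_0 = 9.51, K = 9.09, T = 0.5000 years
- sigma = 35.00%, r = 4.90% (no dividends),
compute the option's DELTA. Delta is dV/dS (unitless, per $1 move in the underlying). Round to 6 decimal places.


Answer: Delta = 0.657353

Derivation:
d1 = 0.4052488294; d2 = 0.1577614560
phi(d1) = 0.3674926943; exp(-qT) = 1.0000000000; exp(-rT) = 0.9757976889
N(d1) = 0.6573526921
Delta = exp(-qT) * N(d1) = 1.0000000000 * 0.6573526921 = 0.657353


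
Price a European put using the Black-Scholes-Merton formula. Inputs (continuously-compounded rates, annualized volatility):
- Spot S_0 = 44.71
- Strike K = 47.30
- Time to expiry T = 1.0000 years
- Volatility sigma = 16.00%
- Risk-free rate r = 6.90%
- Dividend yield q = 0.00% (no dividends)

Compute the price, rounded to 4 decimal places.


Answer: Price = 2.5599

Derivation:
d1 = (ln(S/K) + (r - q + 0.5*sigma^2) * T) / (sigma * sqrt(T)) = 0.15929309
d2 = d1 - sigma * sqrt(T) = -0.00070691
exp(-rT) = 0.93332668; exp(-qT) = 1.00000000
P = K * exp(-rT) * N(-d2) - S_0 * exp(-qT) * N(-d1)
N(-d1) = 0.43671898; N(-d2) = 0.50028202
P = 47.3000 * 0.93332668 * 0.50028202 - 44.7100 * 1.00000000 * 0.43671898 = 2.5599


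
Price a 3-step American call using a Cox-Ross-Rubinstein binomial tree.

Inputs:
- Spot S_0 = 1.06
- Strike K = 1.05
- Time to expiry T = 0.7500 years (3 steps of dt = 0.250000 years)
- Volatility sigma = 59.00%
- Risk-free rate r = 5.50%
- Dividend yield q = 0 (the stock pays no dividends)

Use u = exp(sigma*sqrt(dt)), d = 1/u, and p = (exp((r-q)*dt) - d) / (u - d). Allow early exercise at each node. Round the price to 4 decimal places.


dt = T/N = 0.250000
u = exp(sigma*sqrt(dt)) = 1.343126; d = 1/u = 0.744532
p = (exp((r-q)*dt) - d) / (u - d) = 0.449909
Discount per step: exp(-r*dt) = 0.986344
Stock lattice S(k, i) with i counting down-moves:
  k=0: S(0,0) = 1.0600
  k=1: S(1,0) = 1.4237; S(1,1) = 0.7892
  k=2: S(2,0) = 1.9122; S(2,1) = 1.0600; S(2,2) = 0.5876
  k=3: S(3,0) = 2.5684; S(3,1) = 1.4237; S(3,2) = 0.7892; S(3,3) = 0.4375
Terminal payoffs V(N, i) = max(S_T - K, 0):
  V(3,0) = 1.518363; V(3,1) = 0.373714; V(3,2) = 0.000000; V(3,3) = 0.000000
Backward induction: V(k, i) = exp(-r*dt) * [p * V(k+1, i) + (1-p) * V(k+1, i+1)]; then take max(V_cont, immediate exercise) for American.
  V(2,0) = exp(-r*dt) * [p*1.518363 + (1-p)*0.373714] = 0.876566; exercise = 0.862228; V(2,0) = max -> 0.876566
  V(2,1) = exp(-r*dt) * [p*0.373714 + (1-p)*0.000000] = 0.165841; exercise = 0.010000; V(2,1) = max -> 0.165841
  V(2,2) = exp(-r*dt) * [p*0.000000 + (1-p)*0.000000] = 0.000000; exercise = 0.000000; V(2,2) = max -> 0.000000
  V(1,0) = exp(-r*dt) * [p*0.876566 + (1-p)*0.165841] = 0.478972; exercise = 0.373714; V(1,0) = max -> 0.478972
  V(1,1) = exp(-r*dt) * [p*0.165841 + (1-p)*0.000000] = 0.073595; exercise = 0.000000; V(1,1) = max -> 0.073595
  V(0,0) = exp(-r*dt) * [p*0.478972 + (1-p)*0.073595] = 0.252482; exercise = 0.010000; V(0,0) = max -> 0.252482

Answer: Price = V(0,0) = 0.2525


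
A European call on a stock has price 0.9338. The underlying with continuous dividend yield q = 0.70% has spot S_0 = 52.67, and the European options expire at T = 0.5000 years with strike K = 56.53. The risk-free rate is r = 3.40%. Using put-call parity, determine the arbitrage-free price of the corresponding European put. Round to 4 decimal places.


Answer: Put price = 4.0249

Derivation:
Put-call parity: C - P = S_0 * exp(-qT) - K * exp(-rT).
S_0 * exp(-qT) = 52.6700 * 0.99650612 = 52.48597723
K * exp(-rT) = 56.5300 * 0.98314368 = 55.57711249
P = C - S*exp(-qT) + K*exp(-rT)
P = 0.9338 - 52.48597723 + 55.57711249 = 4.0249


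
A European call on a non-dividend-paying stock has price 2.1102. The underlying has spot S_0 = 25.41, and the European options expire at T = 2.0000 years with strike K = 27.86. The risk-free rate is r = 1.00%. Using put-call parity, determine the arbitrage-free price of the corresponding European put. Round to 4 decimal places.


Put-call parity: C - P = S_0 * exp(-qT) - K * exp(-rT).
S_0 * exp(-qT) = 25.4100 * 1.00000000 = 25.41000000
K * exp(-rT) = 27.8600 * 0.98019867 = 27.30833504
P = C - S*exp(-qT) + K*exp(-rT)
P = 2.1102 - 25.41000000 + 27.30833504 = 4.0085

Answer: Put price = 4.0085


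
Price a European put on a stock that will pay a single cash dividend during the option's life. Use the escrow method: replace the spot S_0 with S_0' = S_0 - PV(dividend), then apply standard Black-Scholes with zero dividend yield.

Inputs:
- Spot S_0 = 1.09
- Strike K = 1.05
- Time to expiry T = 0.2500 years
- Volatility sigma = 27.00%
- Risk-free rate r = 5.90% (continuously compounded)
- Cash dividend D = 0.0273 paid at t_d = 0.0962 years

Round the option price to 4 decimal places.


Answer: Price = 0.0434

Derivation:
PV(D) = D * exp(-r * t_d) = 0.0273 * 0.99434028 = 0.02714549
S_0' = S_0 - PV(D) = 1.0900 - 0.02714549 = 1.06285451
d1 = (ln(S_0'/K) + (r + sigma^2/2)*T) / (sigma*sqrt(T)) = 0.26689303
d2 = d1 - sigma*sqrt(T) = 0.13189303
exp(-rT) = 0.98535825
N(-d1) = 0.39477576; N(-d2) = 0.44753445
P = K * exp(-rT) * N(-d2) - S_0' * N(-d1) = 1.0500 * 0.98535825 * 0.44753445 - 1.06285451 * 0.39477576 = 0.0434


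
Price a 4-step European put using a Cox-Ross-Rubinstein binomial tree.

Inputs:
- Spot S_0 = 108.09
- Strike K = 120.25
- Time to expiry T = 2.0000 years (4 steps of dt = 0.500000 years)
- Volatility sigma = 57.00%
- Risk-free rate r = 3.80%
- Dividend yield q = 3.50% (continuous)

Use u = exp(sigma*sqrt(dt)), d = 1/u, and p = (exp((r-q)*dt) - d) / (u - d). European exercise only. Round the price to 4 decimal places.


Answer: Price = V(0,0) = 38.4933

Derivation:
dt = T/N = 0.500000
u = exp(sigma*sqrt(dt)) = 1.496383; d = 1/u = 0.668278
p = (exp((r-q)*dt) - d) / (u - d) = 0.402392
Discount per step: exp(-r*dt) = 0.981179
Stock lattice S(k, i) with i counting down-moves:
  k=0: S(0,0) = 108.0900
  k=1: S(1,0) = 161.7440; S(1,1) = 72.2342
  k=2: S(2,0) = 242.0310; S(2,1) = 108.0900; S(2,2) = 48.2725
  k=3: S(3,0) = 362.1711; S(3,1) = 161.7440; S(3,2) = 72.2342; S(3,3) = 32.2595
  k=4: S(4,0) = 541.9467; S(4,1) = 242.0310; S(4,2) = 108.0900; S(4,3) = 48.2725; S(4,4) = 21.5583
Terminal payoffs V(N, i) = max(K - S_T, 0):
  V(4,0) = 0.000000; V(4,1) = 0.000000; V(4,2) = 12.160000; V(4,3) = 71.977479; V(4,4) = 98.691703
Backward induction: V(k, i) = exp(-r*dt) * [p * V(k+1, i) + (1-p) * V(k+1, i+1)].
  V(3,0) = exp(-r*dt) * [p*0.000000 + (1-p)*0.000000] = 0.000000
  V(3,1) = exp(-r*dt) * [p*0.000000 + (1-p)*12.160000] = 7.130142
  V(3,2) = exp(-r*dt) * [p*12.160000 + (1-p)*71.977479] = 47.005739
  V(3,3) = exp(-r*dt) * [p*71.977479 + (1-p)*98.691703] = 86.286979
  V(2,0) = exp(-r*dt) * [p*0.000000 + (1-p)*7.130142] = 4.180833
  V(2,1) = exp(-r*dt) * [p*7.130142 + (1-p)*47.005739] = 30.377418
  V(2,2) = exp(-r*dt) * [p*47.005739 + (1-p)*86.286979] = 69.154023
  V(1,0) = exp(-r*dt) * [p*4.180833 + (1-p)*30.377418] = 19.462786
  V(1,1) = exp(-r*dt) * [p*30.377418 + (1-p)*69.154023] = 52.542760
  V(0,0) = exp(-r*dt) * [p*19.462786 + (1-p)*52.542760] = 38.493269


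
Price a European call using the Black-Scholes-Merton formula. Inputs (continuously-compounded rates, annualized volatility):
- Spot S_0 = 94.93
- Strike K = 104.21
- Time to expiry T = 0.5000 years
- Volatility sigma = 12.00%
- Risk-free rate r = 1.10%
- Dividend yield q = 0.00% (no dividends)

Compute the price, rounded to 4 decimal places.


Answer: Price = 0.6561

Derivation:
d1 = (ln(S/K) + (r - q + 0.5*sigma^2) * T) / (sigma * sqrt(T)) = -0.99193312
d2 = d1 - sigma * sqrt(T) = -1.07678593
exp(-rT) = 0.99451510; exp(-qT) = 1.00000000
C = S_0 * exp(-qT) * N(d1) - K * exp(-rT) * N(d2)
N(d1) = 0.16061508; N(d2) = 0.14078796
C = 94.9300 * 1.00000000 * 0.16061508 - 104.2100 * 0.99451510 * 0.14078796 = 0.6561


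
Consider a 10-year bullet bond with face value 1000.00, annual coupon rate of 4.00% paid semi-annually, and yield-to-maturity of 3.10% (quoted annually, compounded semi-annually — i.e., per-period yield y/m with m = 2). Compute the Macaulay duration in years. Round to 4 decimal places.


Coupon per period c = face * coupon_rate / m = 20.000000
Periods per year m = 2; per-period yield y/m = 0.015500
Number of cashflows N = 20
Cashflows (t years, CF_t, discount factor 1/(1+y/m)^(m*t), PV):
  t = 0.5000: CF_t = 20.000000, DF = 0.984737, PV = 19.694732
  t = 1.0000: CF_t = 20.000000, DF = 0.969706, PV = 19.394123
  t = 1.5000: CF_t = 20.000000, DF = 0.954905, PV = 19.098102
  t = 2.0000: CF_t = 20.000000, DF = 0.940330, PV = 18.806600
  t = 2.5000: CF_t = 20.000000, DF = 0.925977, PV = 18.519547
  t = 3.0000: CF_t = 20.000000, DF = 0.911844, PV = 18.236875
  t = 3.5000: CF_t = 20.000000, DF = 0.897926, PV = 17.958518
  t = 4.0000: CF_t = 20.000000, DF = 0.884220, PV = 17.684410
  t = 4.5000: CF_t = 20.000000, DF = 0.870724, PV = 17.414485
  t = 5.0000: CF_t = 20.000000, DF = 0.857434, PV = 17.148681
  t = 5.5000: CF_t = 20.000000, DF = 0.844347, PV = 16.886933
  t = 6.0000: CF_t = 20.000000, DF = 0.831459, PV = 16.629181
  t = 6.5000: CF_t = 20.000000, DF = 0.818768, PV = 16.375363
  t = 7.0000: CF_t = 20.000000, DF = 0.806271, PV = 16.125419
  t = 7.5000: CF_t = 20.000000, DF = 0.793964, PV = 15.879290
  t = 8.0000: CF_t = 20.000000, DF = 0.781846, PV = 15.636918
  t = 8.5000: CF_t = 20.000000, DF = 0.769912, PV = 15.398245
  t = 9.0000: CF_t = 20.000000, DF = 0.758161, PV = 15.163215
  t = 9.5000: CF_t = 20.000000, DF = 0.746589, PV = 14.931773
  t = 10.0000: CF_t = 1020.000000, DF = 0.735193, PV = 749.897001
Price P = sum_t PV_t = 1076.879411
Macaulay numerator sum_t t * PV_t:
  t * PV_t at t = 0.5000: 9.847366
  t * PV_t at t = 1.0000: 19.394123
  t * PV_t at t = 1.5000: 28.647153
  t * PV_t at t = 2.0000: 37.613200
  t * PV_t at t = 2.5000: 46.298867
  t * PV_t at t = 3.0000: 54.710626
  t * PV_t at t = 3.5000: 62.854814
  t * PV_t at t = 4.0000: 70.737640
  t * PV_t at t = 4.5000: 78.365184
  t * PV_t at t = 5.0000: 85.743404
  t * PV_t at t = 5.5000: 92.878134
  t * PV_t at t = 6.0000: 99.775087
  t * PV_t at t = 6.5000: 106.439859
  t * PV_t at t = 7.0000: 112.877933
  t * PV_t at t = 7.5000: 119.094675
  t * PV_t at t = 8.0000: 125.095342
  t * PV_t at t = 8.5000: 130.885082
  t * PV_t at t = 9.0000: 136.468936
  t * PV_t at t = 9.5000: 141.851840
  t * PV_t at t = 10.0000: 7498.970013
Macaulay duration D = (sum_t t * PV_t) / P = 9058.549278 / 1076.879411 = 8.411851

Answer: Macaulay duration = 8.4119 years


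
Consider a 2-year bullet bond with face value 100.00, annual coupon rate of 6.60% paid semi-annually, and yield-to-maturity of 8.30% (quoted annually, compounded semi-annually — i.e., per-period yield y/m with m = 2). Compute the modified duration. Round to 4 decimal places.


Coupon per period c = face * coupon_rate / m = 3.300000
Periods per year m = 2; per-period yield y/m = 0.041500
Number of cashflows N = 4
Cashflows (t years, CF_t, discount factor 1/(1+y/m)^(m*t), PV):
  t = 0.5000: CF_t = 3.300000, DF = 0.960154, PV = 3.168507
  t = 1.0000: CF_t = 3.300000, DF = 0.921895, PV = 3.042253
  t = 1.5000: CF_t = 3.300000, DF = 0.885161, PV = 2.921031
  t = 2.0000: CF_t = 103.300000, DF = 0.849890, PV = 87.793674
Price P = sum_t PV_t = 96.925465
First compute Macaulay numerator sum_t t * PV_t:
  t * PV_t at t = 0.5000: 1.584253
  t * PV_t at t = 1.0000: 3.042253
  t * PV_t at t = 1.5000: 4.381546
  t * PV_t at t = 2.0000: 175.587348
Macaulay duration D = 184.595401 / 96.925465 = 1.904509
Modified duration = D / (1 + y/m) = 1.904509 / (1 + 0.041500) = 1.828621

Answer: Modified duration = 1.8286
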